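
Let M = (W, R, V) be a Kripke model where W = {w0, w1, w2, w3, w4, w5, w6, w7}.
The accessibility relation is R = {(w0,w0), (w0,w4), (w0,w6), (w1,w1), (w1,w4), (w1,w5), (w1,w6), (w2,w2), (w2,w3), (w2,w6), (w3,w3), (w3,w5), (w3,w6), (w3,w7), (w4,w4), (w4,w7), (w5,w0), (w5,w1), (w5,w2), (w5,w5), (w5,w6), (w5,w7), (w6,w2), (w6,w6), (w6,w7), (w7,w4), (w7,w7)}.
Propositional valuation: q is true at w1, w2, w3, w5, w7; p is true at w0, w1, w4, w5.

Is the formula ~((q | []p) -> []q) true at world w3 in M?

Yes

At w3: (q | []p) -> []q is false, so ~((q | []p) -> []q) is true.
  At w3: q | []p is true, []q is false, so (q | []p) -> []q is false.
    At w3: q is true, []p is false, so q | []p is true.
      At w3: []p requires p at every successor {w3, w5, w6, w7}.
        p fails at w3, so []p is false at w3.
    At w3: []q requires q at every successor {w3, w5, w6, w7}.
      q fails at w6, so []q is false at w3.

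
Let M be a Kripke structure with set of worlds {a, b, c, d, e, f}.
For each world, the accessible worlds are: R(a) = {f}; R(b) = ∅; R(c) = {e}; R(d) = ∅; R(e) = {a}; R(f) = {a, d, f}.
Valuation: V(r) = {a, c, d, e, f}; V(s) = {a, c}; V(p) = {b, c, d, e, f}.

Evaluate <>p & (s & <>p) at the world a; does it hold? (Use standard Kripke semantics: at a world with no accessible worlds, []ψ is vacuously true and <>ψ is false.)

Recall that <>ψ holds at a world iff ψ holds at some accessible world.
At a: <>p is true, s & <>p is true, so <>p & (s & <>p) is true.
  At a: <>p requires p at some successor in {f}.
    p holds at f, so <>p is true at a.
  At a: s is true, <>p is true, so s & <>p is true.
    At a: <>p requires p at some successor in {f}.
      p holds at f, so <>p is true at a.

Yes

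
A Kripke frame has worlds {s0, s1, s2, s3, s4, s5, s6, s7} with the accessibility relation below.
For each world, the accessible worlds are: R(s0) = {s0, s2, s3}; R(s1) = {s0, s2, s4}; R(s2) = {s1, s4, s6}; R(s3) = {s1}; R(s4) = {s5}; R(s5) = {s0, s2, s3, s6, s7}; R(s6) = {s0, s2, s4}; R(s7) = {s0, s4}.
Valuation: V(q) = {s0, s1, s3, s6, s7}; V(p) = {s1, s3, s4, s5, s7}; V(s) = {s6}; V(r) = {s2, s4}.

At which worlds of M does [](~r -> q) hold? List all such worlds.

s0, s1, s2, s3, s5, s6, s7

Let φ = [](~r -> q). Evaluate φ at each world:
  s0 (successors {s0, s2, s3}): φ is true.
  s1 (successors {s0, s2, s4}): φ is true.
  s2 (successors {s1, s4, s6}): φ is true.
  s3 (successors {s1}): φ is true.
  s4 (successors {s5}): φ is false.
  s5 (successors {s0, s2, s3, s6, s7}): φ is true.
  s6 (successors {s0, s2, s4}): φ is true.
  s7 (successors {s0, s4}): φ is true.
For instance, at s6:
  At s6: [](~r -> q) requires ~r -> q at every successor {s0, s2, s4}.
    At s0: ~r -> q is true.
    At s2: ~r -> q is true.
    At s4: ~r -> q is true.
  So [](~r -> q) is true at s6.
Satisfying worlds: {s0, s1, s2, s3, s5, s6, s7}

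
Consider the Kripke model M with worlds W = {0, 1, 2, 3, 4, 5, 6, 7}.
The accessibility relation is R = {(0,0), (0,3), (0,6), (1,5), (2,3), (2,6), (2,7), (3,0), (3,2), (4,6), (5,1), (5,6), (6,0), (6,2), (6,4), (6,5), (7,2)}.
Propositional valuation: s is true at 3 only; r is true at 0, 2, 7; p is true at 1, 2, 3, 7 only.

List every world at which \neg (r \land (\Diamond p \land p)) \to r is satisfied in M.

0, 2, 7

Let φ = \neg (r \land (\Diamond p \land p)) \to r. Evaluate φ at each world:
  0 (successors {0, 3, 6}): φ is true.
  1 (successors {5}): φ is false.
  2 (successors {3, 6, 7}): φ is true.
  3 (successors {0, 2}): φ is false.
  4 (successors {6}): φ is false.
  5 (successors {1, 6}): φ is false.
  6 (successors {0, 2, 4, 5}): φ is false.
  7 (successors {2}): φ is true.
For instance, at 3:
  At 3: \neg (r \land (\Diamond p \land p)) is true, r is false, so \neg (r \land (\Diamond p \land p)) \to r is false.
    At 3: r \land (\Diamond p \land p) is false, so \neg (r \land (\Diamond p \land p)) is true.
      At 3: r is false, \Diamond p \land p is true, so r \land (\Diamond p \land p) is false.
Satisfying worlds: {0, 2, 7}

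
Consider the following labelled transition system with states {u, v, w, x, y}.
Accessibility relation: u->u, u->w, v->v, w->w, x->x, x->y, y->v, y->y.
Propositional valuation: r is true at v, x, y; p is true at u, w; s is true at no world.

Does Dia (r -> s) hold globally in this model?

Let φ = Dia (r -> s). Evaluate φ at each world:
  u (successors {u, w}): φ is true.
  v (successors {v}): φ is false.
  w (successors {w}): φ is true.
  x (successors {x, y}): φ is false.
  y (successors {v, y}): φ is false.
Detail at v (counterexample):
  At v: Dia (r -> s) requires r -> s at some successor in {v}.
    At v: r -> s is false.
  So Dia (r -> s) is false at v.

No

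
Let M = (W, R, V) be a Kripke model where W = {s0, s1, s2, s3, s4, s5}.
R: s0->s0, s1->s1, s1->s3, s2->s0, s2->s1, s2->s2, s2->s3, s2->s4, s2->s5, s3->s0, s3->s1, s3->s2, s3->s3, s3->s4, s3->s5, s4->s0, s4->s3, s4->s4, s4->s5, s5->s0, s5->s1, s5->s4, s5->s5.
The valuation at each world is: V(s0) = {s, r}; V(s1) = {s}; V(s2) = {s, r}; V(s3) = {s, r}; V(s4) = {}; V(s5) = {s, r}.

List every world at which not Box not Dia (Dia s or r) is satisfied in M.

Let φ = not Box not Dia (Dia s or r). Evaluate φ at each world:
  s0 (successors {s0}): φ is true.
  s1 (successors {s1, s3}): φ is true.
  s2 (successors {s0, s1, s2, s3, s4, s5}): φ is true.
  s3 (successors {s0, s1, s2, s3, s4, s5}): φ is true.
  s4 (successors {s0, s3, s4, s5}): φ is true.
  s5 (successors {s0, s1, s4, s5}): φ is true.
For instance, at s5:
  At s5: Box not Dia (Dia s or r) is false, so not Box not Dia (Dia s or r) is true.
    At s5: Box not Dia (Dia s or r) requires not Dia (Dia s or r) at every successor {s0, s1, s4, s5}.
      not Dia (Dia s or r) fails at s0, so Box not Dia (Dia s or r) is false at s5.
Satisfying worlds: {s0, s1, s2, s3, s4, s5}

s0, s1, s2, s3, s4, s5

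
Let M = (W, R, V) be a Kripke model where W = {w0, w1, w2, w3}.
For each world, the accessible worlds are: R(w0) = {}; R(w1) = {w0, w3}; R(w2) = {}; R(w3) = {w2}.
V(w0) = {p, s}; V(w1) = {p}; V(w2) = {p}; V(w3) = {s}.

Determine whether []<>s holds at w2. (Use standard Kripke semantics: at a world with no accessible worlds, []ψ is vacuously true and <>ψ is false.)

Yes

At w2: no accessible worlds, so []<>s holds vacuously.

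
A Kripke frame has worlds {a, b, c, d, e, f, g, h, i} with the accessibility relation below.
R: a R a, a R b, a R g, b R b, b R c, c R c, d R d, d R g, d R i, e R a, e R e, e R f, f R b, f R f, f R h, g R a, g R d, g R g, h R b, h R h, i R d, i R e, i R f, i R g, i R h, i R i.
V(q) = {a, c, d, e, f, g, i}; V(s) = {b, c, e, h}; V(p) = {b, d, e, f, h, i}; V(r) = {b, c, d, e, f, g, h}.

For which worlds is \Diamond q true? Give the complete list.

Let φ = \Diamond q. Evaluate φ at each world:
  a (successors {a, b, g}): φ is true.
  b (successors {b, c}): φ is true.
  c (successors {c}): φ is true.
  d (successors {d, g, i}): φ is true.
  e (successors {a, e, f}): φ is true.
  f (successors {b, f, h}): φ is true.
  g (successors {a, d, g}): φ is true.
  h (successors {b, h}): φ is false.
  i (successors {d, e, f, g, h, i}): φ is true.
For instance, at c:
  At c: \Diamond q requires q at some successor in {c}.
    q holds at c, so \Diamond q is true at c.
Satisfying worlds: {a, b, c, d, e, f, g, i}

a, b, c, d, e, f, g, i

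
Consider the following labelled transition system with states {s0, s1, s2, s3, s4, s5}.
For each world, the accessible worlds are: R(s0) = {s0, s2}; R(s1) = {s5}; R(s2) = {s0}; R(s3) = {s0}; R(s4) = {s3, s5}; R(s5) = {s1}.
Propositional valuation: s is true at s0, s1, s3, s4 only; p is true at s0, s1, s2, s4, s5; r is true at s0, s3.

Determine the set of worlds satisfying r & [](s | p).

Recall that []ψ holds at a world iff ψ holds at every accessible world, and <>ψ holds iff ψ holds at some accessible world.
Let φ = r & [](s | p). Evaluate φ at each world:
  s0 (successors {s0, s2}): φ is true.
  s1 (successors {s5}): φ is false.
  s2 (successors {s0}): φ is false.
  s3 (successors {s0}): φ is true.
  s4 (successors {s3, s5}): φ is false.
  s5 (successors {s1}): φ is false.
For instance, at s4:
  At s4: r is false, [](s | p) is true, so r & [](s | p) is false.
    At s4: [](s | p) requires s | p at every successor {s3, s5}.
      At s3: s | p is true.
      At s5: s | p is true.
    So [](s | p) is true at s4.
Satisfying worlds: {s0, s3}

s0, s3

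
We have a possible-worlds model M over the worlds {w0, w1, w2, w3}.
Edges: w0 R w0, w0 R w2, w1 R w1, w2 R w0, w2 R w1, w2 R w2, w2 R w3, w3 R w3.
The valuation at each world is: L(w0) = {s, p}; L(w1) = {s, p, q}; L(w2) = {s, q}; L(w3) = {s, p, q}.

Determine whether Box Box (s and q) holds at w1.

At w1: Box Box (s and q) requires Box (s and q) at every successor {w1}.
    At w1: Box (s and q) requires s and q at every successor {w1}.
      At w1: s and q is true.
    So Box (s and q) is true at w1.
So Box Box (s and q) is true at w1.

Yes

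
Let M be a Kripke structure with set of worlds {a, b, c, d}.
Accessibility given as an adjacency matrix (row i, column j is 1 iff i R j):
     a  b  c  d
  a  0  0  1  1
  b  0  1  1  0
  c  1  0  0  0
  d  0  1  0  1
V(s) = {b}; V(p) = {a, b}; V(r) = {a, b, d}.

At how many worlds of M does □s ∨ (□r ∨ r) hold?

4

Let φ = □s ∨ (□r ∨ r). Evaluate φ at each world:
  a (successors {c, d}): φ is true.
  b (successors {b, c}): φ is true.
  c (successors {a}): φ is true.
  d (successors {b, d}): φ is true.
For instance, at d:
  At d: □s is false, □r ∨ r is true, so □s ∨ (□r ∨ r) is true.
    At d: □s requires s at every successor {b, d}.
      s fails at d, so □s is false at d.
    At d: □r is true, r is true, so □r ∨ r is true.
      At d: □r requires r at every successor {b, d}.
        At b: r is true.
        At d: r is true.
      So □r is true at d.
Satisfying worlds: {a, b, c, d}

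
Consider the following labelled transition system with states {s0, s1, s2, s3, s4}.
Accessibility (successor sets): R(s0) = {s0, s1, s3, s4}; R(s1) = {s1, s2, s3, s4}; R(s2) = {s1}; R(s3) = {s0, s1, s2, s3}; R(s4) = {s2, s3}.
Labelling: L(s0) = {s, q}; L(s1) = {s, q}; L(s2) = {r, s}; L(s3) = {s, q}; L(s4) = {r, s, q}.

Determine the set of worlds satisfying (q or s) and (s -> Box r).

none

Recall that Box ψ holds at a world iff ψ holds at every accessible world, and Dia ψ holds iff ψ holds at some accessible world.
Let φ = (q or s) and (s -> Box r). Evaluate φ at each world:
  s0 (successors {s0, s1, s3, s4}): φ is false.
  s1 (successors {s1, s2, s3, s4}): φ is false.
  s2 (successors {s1}): φ is false.
  s3 (successors {s0, s1, s2, s3}): φ is false.
  s4 (successors {s2, s3}): φ is false.
For instance, at s3:
  At s3: q or s is true, s -> Box r is false, so (q or s) and (s -> Box r) is false.
    At s3: s is true, Box r is false, so s -> Box r is false.
      At s3: Box r requires r at every successor {s0, s1, s2, s3}.
        r fails at s0, so Box r is false at s3.
Satisfying worlds: none.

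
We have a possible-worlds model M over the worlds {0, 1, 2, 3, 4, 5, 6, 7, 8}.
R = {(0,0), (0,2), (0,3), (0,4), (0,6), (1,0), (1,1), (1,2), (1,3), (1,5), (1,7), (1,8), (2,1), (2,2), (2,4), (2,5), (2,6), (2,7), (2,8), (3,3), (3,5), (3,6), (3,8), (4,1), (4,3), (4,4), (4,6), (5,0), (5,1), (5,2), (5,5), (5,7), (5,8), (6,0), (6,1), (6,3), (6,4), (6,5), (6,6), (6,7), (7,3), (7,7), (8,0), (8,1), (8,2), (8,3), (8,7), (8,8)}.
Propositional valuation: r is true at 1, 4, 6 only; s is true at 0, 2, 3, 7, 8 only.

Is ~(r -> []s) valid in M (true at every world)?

Let φ = ~(r -> []s). Evaluate φ at each world:
  0 (successors {0, 2, 3, 4, 6}): φ is false.
  1 (successors {0, 1, 2, 3, 5, 7, 8}): φ is true.
  2 (successors {1, 2, 4, 5, 6, 7, 8}): φ is false.
  3 (successors {3, 5, 6, 8}): φ is false.
  4 (successors {1, 3, 4, 6}): φ is true.
  5 (successors {0, 1, 2, 5, 7, 8}): φ is false.
  6 (successors {0, 1, 3, 4, 5, 6, 7}): φ is true.
  7 (successors {3, 7}): φ is false.
  8 (successors {0, 1, 2, 3, 7, 8}): φ is false.
Detail at 0 (counterexample):
  At 0: r -> []s is true, so ~(r -> []s) is false.
    At 0: r is false, []s is false, so r -> []s is true.
      At 0: []s requires s at every successor {0, 2, 3, 4, 6}.
        s fails at 4, so []s is false at 0.

No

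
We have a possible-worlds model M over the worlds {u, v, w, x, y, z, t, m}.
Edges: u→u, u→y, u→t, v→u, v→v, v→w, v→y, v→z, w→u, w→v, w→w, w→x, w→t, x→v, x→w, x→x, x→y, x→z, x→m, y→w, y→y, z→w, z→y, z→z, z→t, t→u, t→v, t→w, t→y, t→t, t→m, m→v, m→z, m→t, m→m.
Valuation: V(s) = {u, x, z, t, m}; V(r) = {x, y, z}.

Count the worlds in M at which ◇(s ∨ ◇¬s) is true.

8

Recall that ◇ψ holds at a world iff ψ holds at some accessible world.
Let φ = ◇(s ∨ ◇¬s). Evaluate φ at each world:
  u (successors {u, y, t}): φ is true.
  v (successors {u, v, w, y, z}): φ is true.
  w (successors {u, v, w, x, t}): φ is true.
  x (successors {v, w, x, y, z, m}): φ is true.
  y (successors {w, y}): φ is true.
  z (successors {w, y, z, t}): φ is true.
  t (successors {u, v, w, y, t, m}): φ is true.
  m (successors {v, z, t, m}): φ is true.
For instance, at x:
  At x: ◇(s ∨ ◇¬s) requires s ∨ ◇¬s at some successor in {v, w, x, y, z, m}.
    s ∨ ◇¬s holds at v, so ◇(s ∨ ◇¬s) is true at x.
      At v: s is false, ◇¬s is true, so s ∨ ◇¬s is true.
Satisfying worlds: {u, v, w, x, y, z, t, m}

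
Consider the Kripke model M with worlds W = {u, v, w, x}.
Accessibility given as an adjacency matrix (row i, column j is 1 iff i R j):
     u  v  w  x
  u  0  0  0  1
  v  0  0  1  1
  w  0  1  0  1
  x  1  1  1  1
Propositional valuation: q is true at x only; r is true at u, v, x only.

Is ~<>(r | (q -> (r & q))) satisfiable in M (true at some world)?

No

Let φ = ~<>(r | (q -> (r & q))). Evaluate φ at each world:
  u (successors {x}): φ is false.
  v (successors {w, x}): φ is false.
  w (successors {v, x}): φ is false.
  x (successors {u, v, w, x}): φ is false.
For instance, at w:
  At w: <>(r | (q -> (r & q))) is true, so ~<>(r | (q -> (r & q))) is false.
    At w: <>(r | (q -> (r & q))) requires r | (q -> (r & q)) at some successor in {v, x}.
      r | (q -> (r & q)) holds at v, so <>(r | (q -> (r & q))) is true at w.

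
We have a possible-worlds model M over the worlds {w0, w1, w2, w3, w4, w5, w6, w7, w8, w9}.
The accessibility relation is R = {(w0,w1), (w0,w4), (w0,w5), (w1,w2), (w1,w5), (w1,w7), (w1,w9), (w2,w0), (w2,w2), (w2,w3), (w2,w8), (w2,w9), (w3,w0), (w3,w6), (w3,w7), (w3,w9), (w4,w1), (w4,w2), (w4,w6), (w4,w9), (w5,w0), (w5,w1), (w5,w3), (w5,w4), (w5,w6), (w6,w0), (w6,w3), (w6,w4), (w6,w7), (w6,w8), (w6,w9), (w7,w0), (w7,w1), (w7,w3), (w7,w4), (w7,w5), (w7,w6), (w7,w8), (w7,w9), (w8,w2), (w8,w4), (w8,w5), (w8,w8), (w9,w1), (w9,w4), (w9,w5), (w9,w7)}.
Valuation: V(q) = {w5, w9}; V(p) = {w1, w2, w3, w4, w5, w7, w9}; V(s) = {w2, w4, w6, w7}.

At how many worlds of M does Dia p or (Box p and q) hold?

10

Let φ = Dia p or (Box p and q). Evaluate φ at each world:
  w0 (successors {w1, w4, w5}): φ is true.
  w1 (successors {w2, w5, w7, w9}): φ is true.
  w2 (successors {w0, w2, w3, w8, w9}): φ is true.
  w3 (successors {w0, w6, w7, w9}): φ is true.
  w4 (successors {w1, w2, w6, w9}): φ is true.
  w5 (successors {w0, w1, w3, w4, w6}): φ is true.
  w6 (successors {w0, w3, w4, w7, w8, w9}): φ is true.
  w7 (successors {w0, w1, w3, w4, w5, w6, w8, w9}): φ is true.
  w8 (successors {w2, w4, w5, w8}): φ is true.
  w9 (successors {w1, w4, w5, w7}): φ is true.
For instance, at w0:
  At w0: Dia p is true, Box p and q is false, so Dia p or (Box p and q) is true.
    At w0: Dia p requires p at some successor in {w1, w4, w5}.
      p holds at w1, so Dia p is true at w0.
    At w0: Box p is true, q is false, so Box p and q is false.
      At w0: Box p requires p at every successor {w1, w4, w5}.
        At w1: p is true.
        At w4: p is true.
        At w5: p is true.
      So Box p is true at w0.
Satisfying worlds: {w0, w1, w2, w3, w4, w5, w6, w7, w8, w9}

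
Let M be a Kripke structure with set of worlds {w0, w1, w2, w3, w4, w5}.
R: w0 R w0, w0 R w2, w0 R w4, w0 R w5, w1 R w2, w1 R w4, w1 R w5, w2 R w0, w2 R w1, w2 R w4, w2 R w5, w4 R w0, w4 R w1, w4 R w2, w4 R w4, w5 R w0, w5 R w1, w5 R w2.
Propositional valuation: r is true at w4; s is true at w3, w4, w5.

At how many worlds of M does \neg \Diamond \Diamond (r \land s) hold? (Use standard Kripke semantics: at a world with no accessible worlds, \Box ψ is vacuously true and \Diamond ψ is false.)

1

Let φ = \neg \Diamond \Diamond (r \land s). Evaluate φ at each world:
  w0 (successors {w0, w2, w4, w5}): φ is false.
  w1 (successors {w2, w4, w5}): φ is false.
  w2 (successors {w0, w1, w4, w5}): φ is false.
  w3 (successors ∅): φ is true.
  w4 (successors {w0, w1, w2, w4}): φ is false.
  w5 (successors {w0, w1, w2}): φ is false.
For instance, at w5:
  At w5: \Diamond \Diamond (r \land s) is true, so \neg \Diamond \Diamond (r \land s) is false.
    At w5: \Diamond \Diamond (r \land s) requires \Diamond (r \land s) at some successor in {w0, w1, w2}.
      \Diamond (r \land s) holds at w0, so \Diamond \Diamond (r \land s) is true at w5.
Satisfying worlds: {w3}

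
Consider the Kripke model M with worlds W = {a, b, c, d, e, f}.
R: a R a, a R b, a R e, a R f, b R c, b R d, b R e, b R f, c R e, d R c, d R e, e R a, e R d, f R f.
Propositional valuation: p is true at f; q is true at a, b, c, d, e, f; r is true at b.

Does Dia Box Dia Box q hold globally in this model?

Let φ = Dia Box Dia Box q. Evaluate φ at each world:
  a (successors {a, b, e, f}): φ is true.
  b (successors {c, d, e, f}): φ is true.
  c (successors {e}): φ is true.
  d (successors {c, e}): φ is true.
  e (successors {a, d}): φ is true.
  f (successors {f}): φ is true.
For instance, at f:
  At f: Dia Box Dia Box q requires Box Dia Box q at some successor in {f}.
    Box Dia Box q holds at f, so Dia Box Dia Box q is true at f.
      At f: Box Dia Box q requires Dia Box q at every successor {f}.
        At f: Dia Box q is true.
      So Box Dia Box q is true at f.

Yes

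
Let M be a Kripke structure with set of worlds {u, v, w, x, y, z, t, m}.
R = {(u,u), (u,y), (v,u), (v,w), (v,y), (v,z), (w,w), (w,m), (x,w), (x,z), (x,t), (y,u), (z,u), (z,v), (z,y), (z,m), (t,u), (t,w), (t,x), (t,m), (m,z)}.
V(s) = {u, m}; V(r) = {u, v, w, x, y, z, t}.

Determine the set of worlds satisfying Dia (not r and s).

Let φ = Dia (not r and s). Evaluate φ at each world:
  u (successors {u, y}): φ is false.
  v (successors {u, w, y, z}): φ is false.
  w (successors {w, m}): φ is true.
  x (successors {w, z, t}): φ is false.
  y (successors {u}): φ is false.
  z (successors {u, v, y, m}): φ is true.
  t (successors {u, w, x, m}): φ is true.
  m (successors {z}): φ is false.
For instance, at w:
  At w: Dia (not r and s) requires not r and s at some successor in {w, m}.
    not r and s holds at m, so Dia (not r and s) is true at w.
Satisfying worlds: {w, z, t}

w, z, t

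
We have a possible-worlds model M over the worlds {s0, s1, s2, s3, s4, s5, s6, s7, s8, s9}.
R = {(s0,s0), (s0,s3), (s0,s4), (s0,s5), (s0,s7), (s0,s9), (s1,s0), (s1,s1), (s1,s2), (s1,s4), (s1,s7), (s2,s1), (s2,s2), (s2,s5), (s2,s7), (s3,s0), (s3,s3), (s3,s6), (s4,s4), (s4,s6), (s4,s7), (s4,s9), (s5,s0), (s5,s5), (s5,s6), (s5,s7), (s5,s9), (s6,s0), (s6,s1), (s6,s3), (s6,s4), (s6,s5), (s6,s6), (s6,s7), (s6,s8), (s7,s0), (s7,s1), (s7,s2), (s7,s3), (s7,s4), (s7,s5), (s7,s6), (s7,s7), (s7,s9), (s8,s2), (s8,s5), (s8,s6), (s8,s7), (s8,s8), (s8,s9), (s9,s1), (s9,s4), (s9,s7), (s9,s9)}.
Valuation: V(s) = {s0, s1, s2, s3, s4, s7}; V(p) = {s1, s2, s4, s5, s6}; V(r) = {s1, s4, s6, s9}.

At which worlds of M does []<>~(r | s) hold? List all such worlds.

none

Recall that []ψ holds at a world iff ψ holds at every accessible world, and <>ψ holds iff ψ holds at some accessible world.
Let φ = []<>~(r | s). Evaluate φ at each world:
  s0 (successors {s0, s3, s4, s5, s7, s9}): φ is false.
  s1 (successors {s0, s1, s2, s4, s7}): φ is false.
  s2 (successors {s1, s2, s5, s7}): φ is false.
  s3 (successors {s0, s3, s6}): φ is false.
  s4 (successors {s4, s6, s7, s9}): φ is false.
  s5 (successors {s0, s5, s6, s7, s9}): φ is false.
  s6 (successors {s0, s1, s3, s4, s5, s6, s7, s8}): φ is false.
  s7 (successors {s0, s1, s2, s3, s4, s5, s6, s7, s9}): φ is false.
  s8 (successors {s2, s5, s6, s7, s8, s9}): φ is false.
  s9 (successors {s1, s4, s7, s9}): φ is false.
For instance, at s9:
  At s9: []<>~(r | s) requires <>~(r | s) at every successor {s1, s4, s7, s9}.
    <>~(r | s) fails at s1, so []<>~(r | s) is false at s9.
      At s1: <>~(r | s) requires ~(r | s) at some successor in {s0, s1, s2, s4, s7}.
        At s0: ~(r | s) is false.
        At s1: ~(r | s) is false.
        At s2: ~(r | s) is false.
        At s4: ~(r | s) is false.
        At s7: ~(r | s) is false.
      So <>~(r | s) is false at s1.
Satisfying worlds: none.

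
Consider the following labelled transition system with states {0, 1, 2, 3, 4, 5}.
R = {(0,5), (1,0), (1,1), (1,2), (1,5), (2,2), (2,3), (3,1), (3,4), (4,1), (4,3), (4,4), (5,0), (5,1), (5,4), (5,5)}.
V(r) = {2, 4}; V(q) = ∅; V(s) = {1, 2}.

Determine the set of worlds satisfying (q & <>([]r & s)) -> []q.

Let φ = (q & <>([]r & s)) -> []q. Evaluate φ at each world:
  0 (successors {5}): φ is true.
  1 (successors {0, 1, 2, 5}): φ is true.
  2 (successors {2, 3}): φ is true.
  3 (successors {1, 4}): φ is true.
  4 (successors {1, 3, 4}): φ is true.
  5 (successors {0, 1, 4, 5}): φ is true.
For instance, at 4:
  At 4: q & <>([]r & s) is false, []q is false, so (q & <>([]r & s)) -> []q is true.
    At 4: q is false, <>([]r & s) is false, so q & <>([]r & s) is false.
      At 4: <>([]r & s) requires []r & s at some successor in {1, 3, 4}.
        At 1: []r & s is false.
        At 3: []r & s is false.
        At 4: []r & s is false.
      So <>([]r & s) is false at 4.
    At 4: []q requires q at every successor {1, 3, 4}.
      q fails at 1, so []q is false at 4.
Satisfying worlds: {0, 1, 2, 3, 4, 5}

0, 1, 2, 3, 4, 5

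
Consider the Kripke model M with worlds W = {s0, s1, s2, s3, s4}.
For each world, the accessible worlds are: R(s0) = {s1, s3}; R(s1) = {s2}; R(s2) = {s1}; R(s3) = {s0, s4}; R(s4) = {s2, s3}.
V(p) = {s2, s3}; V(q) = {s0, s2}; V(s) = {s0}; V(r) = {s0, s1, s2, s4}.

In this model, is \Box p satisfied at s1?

Yes

At s1: \Box p requires p at every successor {s2}.
  At s2: p is true.
So \Box p is true at s1.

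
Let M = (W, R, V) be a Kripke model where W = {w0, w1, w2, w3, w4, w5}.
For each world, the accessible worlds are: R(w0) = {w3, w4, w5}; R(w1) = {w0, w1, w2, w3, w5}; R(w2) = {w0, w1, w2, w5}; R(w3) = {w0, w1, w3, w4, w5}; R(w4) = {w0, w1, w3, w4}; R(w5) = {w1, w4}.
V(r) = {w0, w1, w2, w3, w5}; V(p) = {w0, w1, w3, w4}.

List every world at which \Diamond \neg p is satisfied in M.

Recall that \Diamond ψ holds at a world iff ψ holds at some accessible world.
Let φ = \Diamond \neg p. Evaluate φ at each world:
  w0 (successors {w3, w4, w5}): φ is true.
  w1 (successors {w0, w1, w2, w3, w5}): φ is true.
  w2 (successors {w0, w1, w2, w5}): φ is true.
  w3 (successors {w0, w1, w3, w4, w5}): φ is true.
  w4 (successors {w0, w1, w3, w4}): φ is false.
  w5 (successors {w1, w4}): φ is false.
For instance, at w3:
  At w3: \Diamond \neg p requires \neg p at some successor in {w0, w1, w3, w4, w5}.
    \neg p holds at w5, so \Diamond \neg p is true at w3.
Satisfying worlds: {w0, w1, w2, w3}

w0, w1, w2, w3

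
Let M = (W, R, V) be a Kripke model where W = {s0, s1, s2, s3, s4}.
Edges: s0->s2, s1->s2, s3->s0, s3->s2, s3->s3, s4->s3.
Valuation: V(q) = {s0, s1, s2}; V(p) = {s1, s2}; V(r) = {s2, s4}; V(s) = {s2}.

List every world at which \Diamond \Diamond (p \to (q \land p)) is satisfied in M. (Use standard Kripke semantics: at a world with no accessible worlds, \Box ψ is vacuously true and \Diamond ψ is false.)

Let φ = \Diamond \Diamond (p \to (q \land p)). Evaluate φ at each world:
  s0 (successors {s2}): φ is false.
  s1 (successors {s2}): φ is false.
  s2 (successors ∅): φ is false.
  s3 (successors {s0, s2, s3}): φ is true.
  s4 (successors {s3}): φ is true.
For instance, at s4:
  At s4: \Diamond \Diamond (p \to (q \land p)) requires \Diamond (p \to (q \land p)) at some successor in {s3}.
    \Diamond (p \to (q \land p)) holds at s3, so \Diamond \Diamond (p \to (q \land p)) is true at s4.
      At s3: \Diamond (p \to (q \land p)) requires p \to (q \land p) at some successor in {s0, s2, s3}.
        p \to (q \land p) holds at s0, so \Diamond (p \to (q \land p)) is true at s3.
Satisfying worlds: {s3, s4}

s3, s4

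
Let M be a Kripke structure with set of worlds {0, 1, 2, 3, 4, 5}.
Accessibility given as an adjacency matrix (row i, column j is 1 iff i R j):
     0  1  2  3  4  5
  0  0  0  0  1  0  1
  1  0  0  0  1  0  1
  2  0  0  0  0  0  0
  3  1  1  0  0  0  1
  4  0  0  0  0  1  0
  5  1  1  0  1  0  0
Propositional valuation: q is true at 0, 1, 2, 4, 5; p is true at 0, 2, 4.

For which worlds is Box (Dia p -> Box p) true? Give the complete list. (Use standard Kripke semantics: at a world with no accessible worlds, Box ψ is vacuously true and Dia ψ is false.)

2, 4

Recall that Box ψ holds at a world iff ψ holds at every accessible world, and Dia ψ holds iff ψ holds at some accessible world.
Let φ = Box (Dia p -> Box p). Evaluate φ at each world:
  0 (successors {3, 5}): φ is false.
  1 (successors {3, 5}): φ is false.
  2 (successors ∅): φ is true.
  3 (successors {0, 1, 5}): φ is false.
  4 (successors {4}): φ is true.
  5 (successors {0, 1, 3}): φ is false.
For instance, at 5:
  At 5: Box (Dia p -> Box p) requires Dia p -> Box p at every successor {0, 1, 3}.
    Dia p -> Box p fails at 3, so Box (Dia p -> Box p) is false at 5.
      At 3: Dia p is true, Box p is false, so Dia p -> Box p is false.
Satisfying worlds: {2, 4}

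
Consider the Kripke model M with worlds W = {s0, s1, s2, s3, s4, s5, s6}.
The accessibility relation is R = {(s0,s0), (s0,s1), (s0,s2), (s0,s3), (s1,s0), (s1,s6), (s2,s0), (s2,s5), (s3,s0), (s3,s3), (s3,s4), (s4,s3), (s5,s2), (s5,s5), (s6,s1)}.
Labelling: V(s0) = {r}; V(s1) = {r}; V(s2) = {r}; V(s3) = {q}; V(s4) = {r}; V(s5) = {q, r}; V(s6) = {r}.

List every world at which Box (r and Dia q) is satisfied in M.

s2, s5

Recall that Box ψ holds at a world iff ψ holds at every accessible world, and Dia ψ holds iff ψ holds at some accessible world.
Let φ = Box (r and Dia q). Evaluate φ at each world:
  s0 (successors {s0, s1, s2, s3}): φ is false.
  s1 (successors {s0, s6}): φ is false.
  s2 (successors {s0, s5}): φ is true.
  s3 (successors {s0, s3, s4}): φ is false.
  s4 (successors {s3}): φ is false.
  s5 (successors {s2, s5}): φ is true.
  s6 (successors {s1}): φ is false.
For instance, at s4:
  At s4: Box (r and Dia q) requires r and Dia q at every successor {s3}.
    r and Dia q fails at s3, so Box (r and Dia q) is false at s4.
      At s3: r is false, Dia q is true, so r and Dia q is false.
Satisfying worlds: {s2, s5}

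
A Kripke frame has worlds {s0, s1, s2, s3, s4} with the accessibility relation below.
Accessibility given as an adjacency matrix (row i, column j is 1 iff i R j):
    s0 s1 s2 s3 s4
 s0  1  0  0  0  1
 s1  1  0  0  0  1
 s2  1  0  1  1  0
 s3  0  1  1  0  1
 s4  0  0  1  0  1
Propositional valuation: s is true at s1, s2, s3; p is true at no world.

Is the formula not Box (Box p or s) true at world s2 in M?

Yes

At s2: Box (Box p or s) is false, so not Box (Box p or s) is true.
  At s2: Box (Box p or s) requires Box p or s at every successor {s0, s2, s3}.
    Box p or s fails at s0, so Box (Box p or s) is false at s2.
      At s0: Box p is false, s is false, so Box p or s is false.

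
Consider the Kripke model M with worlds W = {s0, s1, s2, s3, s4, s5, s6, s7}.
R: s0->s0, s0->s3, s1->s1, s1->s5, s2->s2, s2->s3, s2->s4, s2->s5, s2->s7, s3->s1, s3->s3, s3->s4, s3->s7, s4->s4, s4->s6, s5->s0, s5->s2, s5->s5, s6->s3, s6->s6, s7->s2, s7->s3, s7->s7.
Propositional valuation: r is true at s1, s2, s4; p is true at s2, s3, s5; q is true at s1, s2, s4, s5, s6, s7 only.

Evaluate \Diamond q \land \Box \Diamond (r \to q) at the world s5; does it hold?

Yes

Recall that \Box ψ holds at a world iff ψ holds at every accessible world, and \Diamond ψ holds iff ψ holds at some accessible world.
At s5: \Diamond q is true, \Box \Diamond (r \to q) is true, so \Diamond q \land \Box \Diamond (r \to q) is true.
  At s5: \Diamond q requires q at some successor in {s0, s2, s5}.
    q holds at s2, so \Diamond q is true at s5.
  At s5: \Box \Diamond (r \to q) requires \Diamond (r \to q) at every successor {s0, s2, s5}.
      At s0: \Diamond (r \to q) requires r \to q at some successor in {s0, s3}.
        r \to q holds at s0, so \Diamond (r \to q) is true at s0.
      At s2: \Diamond (r \to q) requires r \to q at some successor in {s2, s3, s4, s5, s7}.
        r \to q holds at s2, so \Diamond (r \to q) is true at s2.
      At s5: \Diamond (r \to q) requires r \to q at some successor in {s0, s2, s5}.
        r \to q holds at s0, so \Diamond (r \to q) is true at s5.
  So \Box \Diamond (r \to q) is true at s5.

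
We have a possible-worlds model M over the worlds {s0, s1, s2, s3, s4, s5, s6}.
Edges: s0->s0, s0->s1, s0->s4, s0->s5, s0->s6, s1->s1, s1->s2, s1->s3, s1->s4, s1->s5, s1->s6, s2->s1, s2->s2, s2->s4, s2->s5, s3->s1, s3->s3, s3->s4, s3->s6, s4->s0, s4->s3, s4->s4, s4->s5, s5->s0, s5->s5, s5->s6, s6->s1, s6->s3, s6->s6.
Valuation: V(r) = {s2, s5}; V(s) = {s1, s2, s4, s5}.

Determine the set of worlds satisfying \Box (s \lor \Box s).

s2

Let φ = \Box (s \lor \Box s). Evaluate φ at each world:
  s0 (successors {s0, s1, s4, s5, s6}): φ is false.
  s1 (successors {s1, s2, s3, s4, s5, s6}): φ is false.
  s2 (successors {s1, s2, s4, s5}): φ is true.
  s3 (successors {s1, s3, s4, s6}): φ is false.
  s4 (successors {s0, s3, s4, s5}): φ is false.
  s5 (successors {s0, s5, s6}): φ is false.
  s6 (successors {s1, s3, s6}): φ is false.
For instance, at s4:
  At s4: \Box (s \lor \Box s) requires s \lor \Box s at every successor {s0, s3, s4, s5}.
    s \lor \Box s fails at s0, so \Box (s \lor \Box s) is false at s4.
      At s0: s is false, \Box s is false, so s \lor \Box s is false.
Satisfying worlds: {s2}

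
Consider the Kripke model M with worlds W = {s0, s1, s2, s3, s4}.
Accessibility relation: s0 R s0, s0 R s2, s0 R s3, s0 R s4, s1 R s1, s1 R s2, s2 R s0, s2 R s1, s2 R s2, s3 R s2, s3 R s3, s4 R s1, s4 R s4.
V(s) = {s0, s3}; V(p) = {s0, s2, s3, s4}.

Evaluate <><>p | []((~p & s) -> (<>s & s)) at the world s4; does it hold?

At s4: <><>p is true, []((~p & s) -> (<>s & s)) is true, so <><>p | []((~p & s) -> (<>s & s)) is true.
  At s4: <><>p requires <>p at some successor in {s1, s4}.
    <>p holds at s1, so <><>p is true at s4.
      At s1: <>p requires p at some successor in {s1, s2}.
        p holds at s2, so <>p is true at s1.
  At s4: []((~p & s) -> (<>s & s)) requires (~p & s) -> (<>s & s) at every successor {s1, s4}.
      At s1: ~p & s is false, <>s & s is false, so (~p & s) -> (<>s & s) is true.
      At s4: ~p & s is false, <>s & s is false, so (~p & s) -> (<>s & s) is true.
  So []((~p & s) -> (<>s & s)) is true at s4.

Yes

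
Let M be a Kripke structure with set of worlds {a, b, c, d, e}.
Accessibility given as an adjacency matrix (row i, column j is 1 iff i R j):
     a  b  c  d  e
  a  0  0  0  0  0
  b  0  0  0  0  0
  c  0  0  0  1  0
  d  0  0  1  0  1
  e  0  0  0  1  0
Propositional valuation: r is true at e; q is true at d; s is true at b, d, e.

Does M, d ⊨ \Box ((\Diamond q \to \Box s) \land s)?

At d: \Box ((\Diamond q \to \Box s) \land s) requires (\Diamond q \to \Box s) \land s at every successor {c, e}.
  (\Diamond q \to \Box s) \land s fails at c, so \Box ((\Diamond q \to \Box s) \land s) is false at d.
    At c: \Diamond q \to \Box s is true, s is false, so (\Diamond q \to \Box s) \land s is false.
      At c: \Diamond q is true, \Box s is true, so \Diamond q \to \Box s is true.

No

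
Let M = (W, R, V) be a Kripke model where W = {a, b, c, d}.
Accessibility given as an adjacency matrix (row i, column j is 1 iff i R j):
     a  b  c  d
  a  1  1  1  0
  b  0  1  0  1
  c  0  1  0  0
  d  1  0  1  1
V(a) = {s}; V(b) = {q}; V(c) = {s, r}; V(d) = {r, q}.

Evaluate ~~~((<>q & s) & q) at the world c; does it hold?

At c: ~~((<>q & s) & q) is false, so ~~~((<>q & s) & q) is true.
  At c: ~((<>q & s) & q) is true, so ~~((<>q & s) & q) is false.
    At c: (<>q & s) & q is false, so ~((<>q & s) & q) is true.
      At c: <>q & s is true, q is false, so (<>q & s) & q is false.

Yes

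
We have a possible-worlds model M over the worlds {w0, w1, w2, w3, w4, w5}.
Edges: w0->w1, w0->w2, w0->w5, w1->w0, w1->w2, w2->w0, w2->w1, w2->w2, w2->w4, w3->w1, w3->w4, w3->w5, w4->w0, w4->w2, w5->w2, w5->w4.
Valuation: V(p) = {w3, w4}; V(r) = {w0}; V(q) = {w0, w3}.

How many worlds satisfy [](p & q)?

Let φ = [](p & q). Evaluate φ at each world:
  w0 (successors {w1, w2, w5}): φ is false.
  w1 (successors {w0, w2}): φ is false.
  w2 (successors {w0, w1, w2, w4}): φ is false.
  w3 (successors {w1, w4, w5}): φ is false.
  w4 (successors {w0, w2}): φ is false.
  w5 (successors {w2, w4}): φ is false.
For instance, at w3:
  At w3: [](p & q) requires p & q at every successor {w1, w4, w5}.
    p & q fails at w1, so [](p & q) is false at w3.
Satisfying worlds: none.

0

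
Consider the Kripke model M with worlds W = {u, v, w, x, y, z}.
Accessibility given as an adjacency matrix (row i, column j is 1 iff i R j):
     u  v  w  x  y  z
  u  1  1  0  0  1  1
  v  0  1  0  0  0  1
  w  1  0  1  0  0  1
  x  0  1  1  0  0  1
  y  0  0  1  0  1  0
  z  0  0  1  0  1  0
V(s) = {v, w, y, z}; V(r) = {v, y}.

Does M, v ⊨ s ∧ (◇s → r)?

Yes

Recall that ◇ψ holds at a world iff ψ holds at some accessible world.
At v: s is true, ◇s → r is true, so s ∧ (◇s → r) is true.
  At v: ◇s is true, r is true, so ◇s → r is true.
    At v: ◇s requires s at some successor in {v, z}.
      s holds at v, so ◇s is true at v.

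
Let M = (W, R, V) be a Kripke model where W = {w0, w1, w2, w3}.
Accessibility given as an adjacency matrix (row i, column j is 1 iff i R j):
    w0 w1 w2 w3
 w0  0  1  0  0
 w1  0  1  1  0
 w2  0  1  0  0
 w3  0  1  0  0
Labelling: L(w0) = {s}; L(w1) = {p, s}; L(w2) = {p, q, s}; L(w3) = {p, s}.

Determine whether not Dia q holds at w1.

No

At w1: Dia q is true, so not Dia q is false.
  At w1: Dia q requires q at some successor in {w1, w2}.
    q holds at w2, so Dia q is true at w1.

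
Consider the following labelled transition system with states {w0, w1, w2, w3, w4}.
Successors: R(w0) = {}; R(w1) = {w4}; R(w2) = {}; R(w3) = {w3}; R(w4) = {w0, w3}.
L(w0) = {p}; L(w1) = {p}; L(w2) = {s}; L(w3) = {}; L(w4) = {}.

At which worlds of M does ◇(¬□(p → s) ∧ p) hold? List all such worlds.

Let φ = ◇(¬□(p → s) ∧ p). Evaluate φ at each world:
  w0 (successors ∅): φ is false.
  w1 (successors {w4}): φ is false.
  w2 (successors ∅): φ is false.
  w3 (successors {w3}): φ is false.
  w4 (successors {w0, w3}): φ is false.
For instance, at w3:
  At w3: ◇(¬□(p → s) ∧ p) requires ¬□(p → s) ∧ p at some successor in {w3}.
    At w3: ¬□(p → s) ∧ p is false.
  So ◇(¬□(p → s) ∧ p) is false at w3.
Satisfying worlds: none.

none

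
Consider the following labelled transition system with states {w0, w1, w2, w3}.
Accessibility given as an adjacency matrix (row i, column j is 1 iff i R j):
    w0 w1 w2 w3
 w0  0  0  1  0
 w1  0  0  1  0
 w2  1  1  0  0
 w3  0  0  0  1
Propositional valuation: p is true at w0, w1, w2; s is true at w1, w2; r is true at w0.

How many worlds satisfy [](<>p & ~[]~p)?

3

Let φ = [](<>p & ~[]~p). Evaluate φ at each world:
  w0 (successors {w2}): φ is true.
  w1 (successors {w2}): φ is true.
  w2 (successors {w0, w1}): φ is true.
  w3 (successors {w3}): φ is false.
For instance, at w3:
  At w3: [](<>p & ~[]~p) requires <>p & ~[]~p at every successor {w3}.
    <>p & ~[]~p fails at w3, so [](<>p & ~[]~p) is false at w3.
      At w3: <>p is false, ~[]~p is false, so <>p & ~[]~p is false.
Satisfying worlds: {w0, w1, w2}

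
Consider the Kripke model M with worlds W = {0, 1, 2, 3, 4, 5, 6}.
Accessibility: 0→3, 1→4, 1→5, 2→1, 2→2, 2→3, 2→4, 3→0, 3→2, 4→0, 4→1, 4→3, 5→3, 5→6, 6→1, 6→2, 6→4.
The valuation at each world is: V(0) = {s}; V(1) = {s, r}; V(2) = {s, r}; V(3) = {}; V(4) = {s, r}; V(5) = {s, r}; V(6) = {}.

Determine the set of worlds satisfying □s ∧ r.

Recall that □ψ holds at a world iff ψ holds at every accessible world, and ◇ψ holds iff ψ holds at some accessible world.
Let φ = □s ∧ r. Evaluate φ at each world:
  0 (successors {3}): φ is false.
  1 (successors {4, 5}): φ is true.
  2 (successors {1, 2, 3, 4}): φ is false.
  3 (successors {0, 2}): φ is false.
  4 (successors {0, 1, 3}): φ is false.
  5 (successors {3, 6}): φ is false.
  6 (successors {1, 2, 4}): φ is false.
For instance, at 0:
  At 0: □s is false, r is false, so □s ∧ r is false.
    At 0: □s requires s at every successor {3}.
      s fails at 3, so □s is false at 0.
Satisfying worlds: {1}

1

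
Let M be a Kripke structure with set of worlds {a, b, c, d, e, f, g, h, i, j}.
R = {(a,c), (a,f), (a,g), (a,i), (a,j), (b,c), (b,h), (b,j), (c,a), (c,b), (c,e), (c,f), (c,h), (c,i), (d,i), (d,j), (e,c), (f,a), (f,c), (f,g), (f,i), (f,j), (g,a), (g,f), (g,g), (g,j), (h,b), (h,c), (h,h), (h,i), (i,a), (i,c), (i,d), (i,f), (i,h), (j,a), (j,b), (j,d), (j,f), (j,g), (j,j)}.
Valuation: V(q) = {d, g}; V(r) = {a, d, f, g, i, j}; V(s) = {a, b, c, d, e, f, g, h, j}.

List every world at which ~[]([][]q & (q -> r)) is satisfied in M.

a, b, c, d, e, f, g, h, i, j

Let φ = ~[]([][]q & (q -> r)). Evaluate φ at each world:
  a (successors {c, f, g, i, j}): φ is true.
  b (successors {c, h, j}): φ is true.
  c (successors {a, b, e, f, h, i}): φ is true.
  d (successors {i, j}): φ is true.
  e (successors {c}): φ is true.
  f (successors {a, c, g, i, j}): φ is true.
  g (successors {a, f, g, j}): φ is true.
  h (successors {b, c, h, i}): φ is true.
  i (successors {a, c, d, f, h}): φ is true.
  j (successors {a, b, d, f, g, j}): φ is true.
For instance, at i:
  At i: []([][]q & (q -> r)) is false, so ~[]([][]q & (q -> r)) is true.
    At i: []([][]q & (q -> r)) requires [][]q & (q -> r) at every successor {a, c, d, f, h}.
      [][]q & (q -> r) fails at a, so []([][]q & (q -> r)) is false at i.
Satisfying worlds: {a, b, c, d, e, f, g, h, i, j}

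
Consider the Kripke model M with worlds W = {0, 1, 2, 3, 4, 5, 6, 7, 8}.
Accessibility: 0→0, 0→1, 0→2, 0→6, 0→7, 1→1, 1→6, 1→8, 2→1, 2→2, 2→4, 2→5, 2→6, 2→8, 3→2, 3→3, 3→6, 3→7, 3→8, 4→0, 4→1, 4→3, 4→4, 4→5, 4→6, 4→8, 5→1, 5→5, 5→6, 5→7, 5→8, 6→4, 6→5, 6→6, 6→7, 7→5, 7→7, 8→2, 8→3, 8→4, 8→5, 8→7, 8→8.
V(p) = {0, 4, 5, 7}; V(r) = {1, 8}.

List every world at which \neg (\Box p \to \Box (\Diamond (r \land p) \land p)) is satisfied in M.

Let φ = \neg (\Box p \to \Box (\Diamond (r \land p) \land p)). Evaluate φ at each world:
  0 (successors {0, 1, 2, 6, 7}): φ is false.
  1 (successors {1, 6, 8}): φ is false.
  2 (successors {1, 2, 4, 5, 6, 8}): φ is false.
  3 (successors {2, 3, 6, 7, 8}): φ is false.
  4 (successors {0, 1, 3, 4, 5, 6, 8}): φ is false.
  5 (successors {1, 5, 6, 7, 8}): φ is false.
  6 (successors {4, 5, 6, 7}): φ is false.
  7 (successors {5, 7}): φ is true.
  8 (successors {2, 3, 4, 5, 7, 8}): φ is false.
For instance, at 1:
  At 1: \Box p \to \Box (\Diamond (r \land p) \land p) is true, so \neg (\Box p \to \Box (\Diamond (r \land p) \land p)) is false.
    At 1: \Box p is false, \Box (\Diamond (r \land p) \land p) is false, so \Box p \to \Box (\Diamond (r \land p) \land p) is true.
      At 1: \Box p requires p at every successor {1, 6, 8}.
        p fails at 1, so \Box p is false at 1.
      At 1: \Box (\Diamond (r \land p) \land p) requires \Diamond (r \land p) \land p at every successor {1, 6, 8}.
        \Diamond (r \land p) \land p fails at 1, so \Box (\Diamond (r \land p) \land p) is false at 1.
Satisfying worlds: {7}

7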